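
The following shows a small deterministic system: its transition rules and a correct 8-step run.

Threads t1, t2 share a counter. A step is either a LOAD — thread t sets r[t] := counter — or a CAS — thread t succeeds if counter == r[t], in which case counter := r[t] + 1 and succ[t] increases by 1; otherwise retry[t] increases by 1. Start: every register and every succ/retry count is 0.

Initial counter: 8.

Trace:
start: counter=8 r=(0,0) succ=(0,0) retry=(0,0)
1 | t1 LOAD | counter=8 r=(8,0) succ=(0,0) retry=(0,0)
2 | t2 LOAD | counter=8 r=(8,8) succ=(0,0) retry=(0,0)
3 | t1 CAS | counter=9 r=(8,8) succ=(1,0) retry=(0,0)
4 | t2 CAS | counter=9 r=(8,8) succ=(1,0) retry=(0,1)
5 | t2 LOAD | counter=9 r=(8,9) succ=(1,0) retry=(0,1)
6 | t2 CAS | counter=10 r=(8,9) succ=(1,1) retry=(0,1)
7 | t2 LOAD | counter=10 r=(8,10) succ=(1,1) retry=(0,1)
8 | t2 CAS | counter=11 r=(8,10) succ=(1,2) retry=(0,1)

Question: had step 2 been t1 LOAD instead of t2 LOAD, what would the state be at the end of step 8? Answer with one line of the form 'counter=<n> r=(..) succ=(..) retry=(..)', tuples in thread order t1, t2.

counter=11 r=(8,10) succ=(1,2) retry=(0,1)

(re-executing from step 2 with the substitution; state before step 2: counter=8 r=(8,0) succ=(0,0) retry=(0,0))
2 | t1 LOAD | counter=8 r=(8,0) succ=(0,0) retry=(0,0)
3 | t1 CAS | counter=9 r=(8,0) succ=(1,0) retry=(0,0)
4 | t2 CAS | counter=9 r=(8,0) succ=(1,0) retry=(0,1)
5 | t2 LOAD | counter=9 r=(8,9) succ=(1,0) retry=(0,1)
6 | t2 CAS | counter=10 r=(8,9) succ=(1,1) retry=(0,1)
7 | t2 LOAD | counter=10 r=(8,10) succ=(1,1) retry=(0,1)
8 | t2 CAS | counter=11 r=(8,10) succ=(1,2) retry=(0,1)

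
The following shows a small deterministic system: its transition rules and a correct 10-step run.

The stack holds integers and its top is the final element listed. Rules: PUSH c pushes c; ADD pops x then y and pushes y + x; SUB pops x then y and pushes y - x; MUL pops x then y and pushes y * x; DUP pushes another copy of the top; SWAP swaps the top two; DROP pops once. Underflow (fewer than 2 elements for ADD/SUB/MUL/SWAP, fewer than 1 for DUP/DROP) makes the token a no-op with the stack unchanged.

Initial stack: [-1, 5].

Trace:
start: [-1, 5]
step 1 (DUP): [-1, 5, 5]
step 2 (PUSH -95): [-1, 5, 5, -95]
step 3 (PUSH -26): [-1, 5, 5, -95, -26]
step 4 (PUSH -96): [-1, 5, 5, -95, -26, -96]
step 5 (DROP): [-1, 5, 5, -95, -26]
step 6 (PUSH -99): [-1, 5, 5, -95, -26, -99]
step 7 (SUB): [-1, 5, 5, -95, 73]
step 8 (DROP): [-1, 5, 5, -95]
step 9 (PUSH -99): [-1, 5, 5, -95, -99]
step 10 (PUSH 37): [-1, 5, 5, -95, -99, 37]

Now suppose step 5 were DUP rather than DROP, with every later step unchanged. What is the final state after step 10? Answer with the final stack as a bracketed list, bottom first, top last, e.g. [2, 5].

(re-executing from step 5 with the substitution; state before step 5: [-1, 5, 5, -95, -26, -96])
step 5 (DUP): [-1, 5, 5, -95, -26, -96, -96]
step 6 (PUSH -99): [-1, 5, 5, -95, -26, -96, -96, -99]
step 7 (SUB): [-1, 5, 5, -95, -26, -96, 3]
step 8 (DROP): [-1, 5, 5, -95, -26, -96]
step 9 (PUSH -99): [-1, 5, 5, -95, -26, -96, -99]
step 10 (PUSH 37): [-1, 5, 5, -95, -26, -96, -99, 37]

[-1, 5, 5, -95, -26, -96, -99, 37]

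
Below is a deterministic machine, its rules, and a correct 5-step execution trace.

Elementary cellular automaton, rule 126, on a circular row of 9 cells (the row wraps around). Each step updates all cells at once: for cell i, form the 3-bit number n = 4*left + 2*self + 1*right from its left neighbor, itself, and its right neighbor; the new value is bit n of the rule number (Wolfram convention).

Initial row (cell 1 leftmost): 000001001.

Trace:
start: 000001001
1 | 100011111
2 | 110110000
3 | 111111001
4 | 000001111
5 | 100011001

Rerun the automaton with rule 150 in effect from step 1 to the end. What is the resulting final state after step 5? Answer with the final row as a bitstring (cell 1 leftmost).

100010110

(re-executing steps 1..5 under rule 150; state before step 1: 000001001)
1 | 100011111
2 | 010101111
3 | 010100110
4 | 110111001
5 | 100010110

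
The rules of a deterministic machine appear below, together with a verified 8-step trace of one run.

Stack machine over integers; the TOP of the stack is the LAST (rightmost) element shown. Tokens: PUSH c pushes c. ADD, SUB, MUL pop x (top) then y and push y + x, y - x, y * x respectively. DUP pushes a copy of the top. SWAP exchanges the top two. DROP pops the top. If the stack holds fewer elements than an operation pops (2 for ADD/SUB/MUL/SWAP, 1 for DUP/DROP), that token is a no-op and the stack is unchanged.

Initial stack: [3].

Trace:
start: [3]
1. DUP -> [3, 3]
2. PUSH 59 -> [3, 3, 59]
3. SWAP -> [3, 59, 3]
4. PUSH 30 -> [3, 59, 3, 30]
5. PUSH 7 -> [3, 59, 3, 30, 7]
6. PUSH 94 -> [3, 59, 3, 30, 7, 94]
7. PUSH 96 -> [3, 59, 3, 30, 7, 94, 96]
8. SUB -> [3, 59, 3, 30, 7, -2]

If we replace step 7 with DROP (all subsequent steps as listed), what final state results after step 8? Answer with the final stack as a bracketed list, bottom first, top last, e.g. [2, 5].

[3, 59, 3, 23]

(re-executing from step 7 with the substitution; state before step 7: [3, 59, 3, 30, 7, 94])
7. DROP -> [3, 59, 3, 30, 7]
8. SUB -> [3, 59, 3, 23]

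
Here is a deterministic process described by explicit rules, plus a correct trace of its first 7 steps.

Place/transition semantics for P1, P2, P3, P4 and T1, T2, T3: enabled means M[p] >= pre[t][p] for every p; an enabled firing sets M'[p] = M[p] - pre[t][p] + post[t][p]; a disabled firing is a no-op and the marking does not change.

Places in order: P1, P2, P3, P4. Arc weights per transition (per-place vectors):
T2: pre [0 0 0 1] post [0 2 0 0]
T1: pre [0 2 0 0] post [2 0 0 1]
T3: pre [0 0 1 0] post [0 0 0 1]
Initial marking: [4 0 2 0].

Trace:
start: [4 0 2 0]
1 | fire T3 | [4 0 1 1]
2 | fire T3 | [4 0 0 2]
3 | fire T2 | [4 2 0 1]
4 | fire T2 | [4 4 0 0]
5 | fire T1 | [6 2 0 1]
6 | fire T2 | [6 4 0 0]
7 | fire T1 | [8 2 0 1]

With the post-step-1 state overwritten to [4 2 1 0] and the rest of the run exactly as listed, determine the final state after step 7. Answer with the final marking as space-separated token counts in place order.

8 2 0 1

state after step 1 := [4 2 1 0]
2 | fire T3 | [4 2 0 1]
3 | fire T2 | [4 4 0 0]
4 | fire T2 | [4 4 0 0]
5 | fire T1 | [6 2 0 1]
6 | fire T2 | [6 4 0 0]
7 | fire T1 | [8 2 0 1]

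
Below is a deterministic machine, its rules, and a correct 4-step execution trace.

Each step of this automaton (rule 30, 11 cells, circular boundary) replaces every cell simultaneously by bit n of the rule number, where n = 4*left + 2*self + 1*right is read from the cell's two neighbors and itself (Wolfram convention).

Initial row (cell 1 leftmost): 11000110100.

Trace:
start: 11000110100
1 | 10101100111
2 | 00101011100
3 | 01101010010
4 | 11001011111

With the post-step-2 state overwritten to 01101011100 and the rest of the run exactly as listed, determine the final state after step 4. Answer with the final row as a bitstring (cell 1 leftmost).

state after step 2 := 01101011100
3 | 11001010010
4 | 10111011110

10111011110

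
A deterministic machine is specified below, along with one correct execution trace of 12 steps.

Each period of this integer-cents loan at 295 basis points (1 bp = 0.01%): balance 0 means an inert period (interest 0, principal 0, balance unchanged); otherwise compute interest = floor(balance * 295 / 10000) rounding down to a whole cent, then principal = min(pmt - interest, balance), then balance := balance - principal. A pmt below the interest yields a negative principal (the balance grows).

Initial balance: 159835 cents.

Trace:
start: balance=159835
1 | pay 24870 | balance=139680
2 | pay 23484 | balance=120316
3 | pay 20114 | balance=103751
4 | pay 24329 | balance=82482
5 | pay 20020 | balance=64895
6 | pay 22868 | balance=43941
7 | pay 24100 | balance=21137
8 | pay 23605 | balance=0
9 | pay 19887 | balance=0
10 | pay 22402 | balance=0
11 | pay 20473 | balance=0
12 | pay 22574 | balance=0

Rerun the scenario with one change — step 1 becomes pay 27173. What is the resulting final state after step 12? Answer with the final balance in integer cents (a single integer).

0

(re-executing from step 1 with the substitution; state before step 1: balance=159835)
1 | pay 27173 | balance=137377
2 | pay 23484 | balance=117945
3 | pay 20114 | balance=101310
4 | pay 24329 | balance=79969
5 | pay 20020 | balance=62308
6 | pay 22868 | balance=41278
7 | pay 24100 | balance=18395
8 | pay 23605 | balance=0
9 | pay 19887 | balance=0
10 | pay 22402 | balance=0
11 | pay 20473 | balance=0
12 | pay 22574 | balance=0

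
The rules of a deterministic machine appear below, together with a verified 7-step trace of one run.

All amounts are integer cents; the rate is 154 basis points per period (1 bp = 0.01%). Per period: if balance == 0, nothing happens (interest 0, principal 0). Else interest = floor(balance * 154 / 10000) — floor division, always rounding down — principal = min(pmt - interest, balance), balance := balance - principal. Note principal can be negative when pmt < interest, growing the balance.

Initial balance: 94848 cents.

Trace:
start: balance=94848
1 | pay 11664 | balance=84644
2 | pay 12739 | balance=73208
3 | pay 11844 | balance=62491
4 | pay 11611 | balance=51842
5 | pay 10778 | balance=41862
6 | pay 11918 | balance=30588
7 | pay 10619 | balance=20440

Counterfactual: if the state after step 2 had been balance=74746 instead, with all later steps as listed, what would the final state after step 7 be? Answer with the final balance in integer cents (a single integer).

state after step 2 := balance=74746
3 | pay 11844 | balance=64053
4 | pay 11611 | balance=53428
5 | pay 10778 | balance=43472
6 | pay 11918 | balance=32223
7 | pay 10619 | balance=22100

22100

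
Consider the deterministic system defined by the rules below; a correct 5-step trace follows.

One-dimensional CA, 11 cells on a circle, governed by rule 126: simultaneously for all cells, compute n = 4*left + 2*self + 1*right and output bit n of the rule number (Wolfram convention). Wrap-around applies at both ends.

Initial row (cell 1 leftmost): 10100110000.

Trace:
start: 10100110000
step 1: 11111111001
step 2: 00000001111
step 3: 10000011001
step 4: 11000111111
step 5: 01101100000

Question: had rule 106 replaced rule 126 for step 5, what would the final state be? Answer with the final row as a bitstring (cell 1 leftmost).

(re-executing step 5 under rule 106; state before step 5: 11000111111)
step 5: 01001100000

01001100000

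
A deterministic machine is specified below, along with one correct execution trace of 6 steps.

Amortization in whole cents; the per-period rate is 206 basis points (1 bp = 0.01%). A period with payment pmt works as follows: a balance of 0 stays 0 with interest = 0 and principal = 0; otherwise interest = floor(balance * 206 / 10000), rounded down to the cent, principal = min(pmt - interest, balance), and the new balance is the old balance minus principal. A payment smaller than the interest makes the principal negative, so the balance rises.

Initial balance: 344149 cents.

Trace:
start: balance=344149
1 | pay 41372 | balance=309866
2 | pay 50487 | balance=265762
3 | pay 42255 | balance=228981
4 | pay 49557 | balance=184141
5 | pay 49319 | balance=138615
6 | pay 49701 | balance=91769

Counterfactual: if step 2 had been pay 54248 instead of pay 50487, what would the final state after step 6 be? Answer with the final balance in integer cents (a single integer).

(re-executing from step 2 with the substitution; state before step 2: balance=309866)
2 | pay 54248 | balance=262001
3 | pay 42255 | balance=225143
4 | pay 49557 | balance=180223
5 | pay 49319 | balance=134616
6 | pay 49701 | balance=87688

87688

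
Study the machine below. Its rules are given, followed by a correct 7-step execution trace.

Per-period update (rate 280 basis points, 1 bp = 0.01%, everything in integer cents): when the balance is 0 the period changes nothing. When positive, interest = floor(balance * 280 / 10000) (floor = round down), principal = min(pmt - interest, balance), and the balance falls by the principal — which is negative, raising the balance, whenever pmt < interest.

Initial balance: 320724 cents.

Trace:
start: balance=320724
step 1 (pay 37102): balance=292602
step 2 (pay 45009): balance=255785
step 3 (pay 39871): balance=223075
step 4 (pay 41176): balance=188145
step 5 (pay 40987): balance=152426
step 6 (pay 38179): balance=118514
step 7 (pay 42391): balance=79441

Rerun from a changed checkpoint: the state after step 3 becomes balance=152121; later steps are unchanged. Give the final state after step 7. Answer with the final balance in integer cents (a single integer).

state after step 3 := balance=152121
step 4 (pay 41176): balance=115204
step 5 (pay 40987): balance=77442
step 6 (pay 38179): balance=41431
step 7 (pay 42391): balance=200

200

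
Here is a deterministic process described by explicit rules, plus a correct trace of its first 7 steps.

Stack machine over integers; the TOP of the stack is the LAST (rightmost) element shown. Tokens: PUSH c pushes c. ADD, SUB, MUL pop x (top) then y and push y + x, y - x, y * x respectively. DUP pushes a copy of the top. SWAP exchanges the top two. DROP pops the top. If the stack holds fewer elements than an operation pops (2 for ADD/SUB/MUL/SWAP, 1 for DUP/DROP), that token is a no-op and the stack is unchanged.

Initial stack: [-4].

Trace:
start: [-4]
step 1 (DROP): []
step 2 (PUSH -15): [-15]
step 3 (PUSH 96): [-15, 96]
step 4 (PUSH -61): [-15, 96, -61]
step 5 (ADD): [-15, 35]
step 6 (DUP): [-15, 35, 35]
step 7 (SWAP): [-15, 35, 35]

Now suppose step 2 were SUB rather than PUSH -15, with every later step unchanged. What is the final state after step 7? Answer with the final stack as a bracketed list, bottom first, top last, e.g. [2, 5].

[35, 35]

(re-executing from step 2 with the substitution; state before step 2: [])
step 2 (SUB): []
step 3 (PUSH 96): [96]
step 4 (PUSH -61): [96, -61]
step 5 (ADD): [35]
step 6 (DUP): [35, 35]
step 7 (SWAP): [35, 35]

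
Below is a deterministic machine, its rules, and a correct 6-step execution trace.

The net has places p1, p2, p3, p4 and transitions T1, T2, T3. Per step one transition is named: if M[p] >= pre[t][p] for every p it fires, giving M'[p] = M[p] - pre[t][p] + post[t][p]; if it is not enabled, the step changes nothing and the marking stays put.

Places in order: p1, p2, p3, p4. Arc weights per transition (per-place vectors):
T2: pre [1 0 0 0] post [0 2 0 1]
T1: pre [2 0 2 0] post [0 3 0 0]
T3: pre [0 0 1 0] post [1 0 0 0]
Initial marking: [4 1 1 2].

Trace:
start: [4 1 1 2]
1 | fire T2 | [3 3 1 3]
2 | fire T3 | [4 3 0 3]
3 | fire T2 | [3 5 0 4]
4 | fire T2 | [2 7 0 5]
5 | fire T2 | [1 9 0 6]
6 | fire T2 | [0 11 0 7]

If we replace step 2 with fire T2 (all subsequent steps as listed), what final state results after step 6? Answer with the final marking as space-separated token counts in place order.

(re-executing from step 2 with the substitution; state before step 2: [3 3 1 3])
2 | fire T2 | [2 5 1 4]
3 | fire T2 | [1 7 1 5]
4 | fire T2 | [0 9 1 6]
5 | fire T2 | [0 9 1 6]
6 | fire T2 | [0 9 1 6]

0 9 1 6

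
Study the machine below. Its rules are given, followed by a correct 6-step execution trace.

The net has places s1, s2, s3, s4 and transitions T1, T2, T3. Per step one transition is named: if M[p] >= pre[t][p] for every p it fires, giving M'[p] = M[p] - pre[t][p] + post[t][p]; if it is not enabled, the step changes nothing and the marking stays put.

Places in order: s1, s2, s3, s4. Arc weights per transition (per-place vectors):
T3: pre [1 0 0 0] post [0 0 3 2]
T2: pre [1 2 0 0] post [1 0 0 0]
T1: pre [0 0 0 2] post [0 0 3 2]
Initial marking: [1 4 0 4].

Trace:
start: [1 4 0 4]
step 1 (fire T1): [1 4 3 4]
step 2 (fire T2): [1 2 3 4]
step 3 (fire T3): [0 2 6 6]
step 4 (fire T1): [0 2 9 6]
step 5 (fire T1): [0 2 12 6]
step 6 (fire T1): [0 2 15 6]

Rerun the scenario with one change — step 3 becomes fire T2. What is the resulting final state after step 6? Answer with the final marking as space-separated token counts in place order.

(re-executing from step 3 with the substitution; state before step 3: [1 2 3 4])
step 3 (fire T2): [1 0 3 4]
step 4 (fire T1): [1 0 6 4]
step 5 (fire T1): [1 0 9 4]
step 6 (fire T1): [1 0 12 4]

1 0 12 4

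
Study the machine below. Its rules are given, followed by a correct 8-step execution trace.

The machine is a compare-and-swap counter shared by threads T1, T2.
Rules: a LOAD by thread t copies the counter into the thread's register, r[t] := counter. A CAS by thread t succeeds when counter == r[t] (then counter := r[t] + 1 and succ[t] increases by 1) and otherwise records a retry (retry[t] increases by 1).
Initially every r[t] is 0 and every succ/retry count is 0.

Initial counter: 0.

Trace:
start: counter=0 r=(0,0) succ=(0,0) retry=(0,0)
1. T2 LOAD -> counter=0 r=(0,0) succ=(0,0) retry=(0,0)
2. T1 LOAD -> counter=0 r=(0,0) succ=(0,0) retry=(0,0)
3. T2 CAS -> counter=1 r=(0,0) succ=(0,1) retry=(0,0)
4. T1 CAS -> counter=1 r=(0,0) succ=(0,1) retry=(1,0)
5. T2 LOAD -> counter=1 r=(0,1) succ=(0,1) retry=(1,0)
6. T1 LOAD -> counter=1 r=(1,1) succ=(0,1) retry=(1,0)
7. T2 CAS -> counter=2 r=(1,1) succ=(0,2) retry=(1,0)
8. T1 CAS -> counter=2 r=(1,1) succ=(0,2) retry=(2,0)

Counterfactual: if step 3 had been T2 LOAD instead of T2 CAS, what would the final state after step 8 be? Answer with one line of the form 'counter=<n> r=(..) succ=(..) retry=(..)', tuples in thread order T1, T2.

(re-executing from step 3 with the substitution; state before step 3: counter=0 r=(0,0) succ=(0,0) retry=(0,0))
3. T2 LOAD -> counter=0 r=(0,0) succ=(0,0) retry=(0,0)
4. T1 CAS -> counter=1 r=(0,0) succ=(1,0) retry=(0,0)
5. T2 LOAD -> counter=1 r=(0,1) succ=(1,0) retry=(0,0)
6. T1 LOAD -> counter=1 r=(1,1) succ=(1,0) retry=(0,0)
7. T2 CAS -> counter=2 r=(1,1) succ=(1,1) retry=(0,0)
8. T1 CAS -> counter=2 r=(1,1) succ=(1,1) retry=(1,0)

counter=2 r=(1,1) succ=(1,1) retry=(1,0)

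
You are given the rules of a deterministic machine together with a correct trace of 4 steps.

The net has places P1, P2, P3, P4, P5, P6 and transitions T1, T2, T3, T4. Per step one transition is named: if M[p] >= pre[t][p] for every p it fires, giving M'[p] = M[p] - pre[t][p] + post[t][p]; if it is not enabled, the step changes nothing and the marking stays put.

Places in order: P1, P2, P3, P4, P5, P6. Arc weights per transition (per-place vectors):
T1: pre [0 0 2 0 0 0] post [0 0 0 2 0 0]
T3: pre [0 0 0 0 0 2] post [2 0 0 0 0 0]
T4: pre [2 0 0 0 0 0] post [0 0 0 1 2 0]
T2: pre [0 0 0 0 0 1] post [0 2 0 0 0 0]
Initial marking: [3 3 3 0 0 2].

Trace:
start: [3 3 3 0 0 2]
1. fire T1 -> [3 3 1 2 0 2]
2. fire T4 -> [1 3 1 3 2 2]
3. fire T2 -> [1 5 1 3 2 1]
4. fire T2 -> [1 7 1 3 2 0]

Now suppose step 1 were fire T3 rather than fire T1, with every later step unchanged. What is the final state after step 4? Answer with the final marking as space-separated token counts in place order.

(re-executing from step 1 with the substitution; state before step 1: [3 3 3 0 0 2])
1. fire T3 -> [5 3 3 0 0 0]
2. fire T4 -> [3 3 3 1 2 0]
3. fire T2 -> [3 3 3 1 2 0]
4. fire T2 -> [3 3 3 1 2 0]

3 3 3 1 2 0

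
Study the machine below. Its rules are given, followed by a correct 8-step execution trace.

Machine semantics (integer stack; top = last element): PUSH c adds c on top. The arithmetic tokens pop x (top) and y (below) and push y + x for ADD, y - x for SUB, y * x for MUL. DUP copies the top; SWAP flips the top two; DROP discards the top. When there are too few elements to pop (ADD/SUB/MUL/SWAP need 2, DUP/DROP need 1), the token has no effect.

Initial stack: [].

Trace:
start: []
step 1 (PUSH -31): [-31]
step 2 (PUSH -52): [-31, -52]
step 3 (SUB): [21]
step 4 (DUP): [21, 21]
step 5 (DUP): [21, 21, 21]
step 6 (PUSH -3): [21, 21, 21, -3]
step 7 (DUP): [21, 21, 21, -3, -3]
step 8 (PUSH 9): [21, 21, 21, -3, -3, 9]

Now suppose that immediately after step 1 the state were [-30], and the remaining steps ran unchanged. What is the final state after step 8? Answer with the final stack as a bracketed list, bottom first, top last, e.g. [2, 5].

state after step 1 := [-30]
step 2 (PUSH -52): [-30, -52]
step 3 (SUB): [22]
step 4 (DUP): [22, 22]
step 5 (DUP): [22, 22, 22]
step 6 (PUSH -3): [22, 22, 22, -3]
step 7 (DUP): [22, 22, 22, -3, -3]
step 8 (PUSH 9): [22, 22, 22, -3, -3, 9]

[22, 22, 22, -3, -3, 9]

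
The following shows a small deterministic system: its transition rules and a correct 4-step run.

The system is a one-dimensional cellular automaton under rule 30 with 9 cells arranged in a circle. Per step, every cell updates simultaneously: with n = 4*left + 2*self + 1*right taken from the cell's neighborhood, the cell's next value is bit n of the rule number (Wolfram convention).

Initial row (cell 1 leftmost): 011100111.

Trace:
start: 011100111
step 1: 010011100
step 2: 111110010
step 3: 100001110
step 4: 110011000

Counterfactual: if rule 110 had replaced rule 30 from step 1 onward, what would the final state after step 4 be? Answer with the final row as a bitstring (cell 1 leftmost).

(re-executing steps 1..4 under rule 110; state before step 1: 011100111)
step 1: 110101101
step 2: 011111111
step 3: 110000001
step 4: 010000011

010000011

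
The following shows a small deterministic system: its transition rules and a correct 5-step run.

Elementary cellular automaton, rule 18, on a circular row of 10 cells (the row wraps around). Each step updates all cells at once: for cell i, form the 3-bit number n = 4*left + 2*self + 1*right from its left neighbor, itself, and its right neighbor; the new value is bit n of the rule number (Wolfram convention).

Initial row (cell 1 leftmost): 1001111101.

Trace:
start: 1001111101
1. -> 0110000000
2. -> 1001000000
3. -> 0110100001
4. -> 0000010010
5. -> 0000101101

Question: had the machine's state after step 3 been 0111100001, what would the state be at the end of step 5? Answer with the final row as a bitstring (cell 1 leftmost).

state after step 3 := 0111100001
4. -> 0000010010
5. -> 0000101101

0000101101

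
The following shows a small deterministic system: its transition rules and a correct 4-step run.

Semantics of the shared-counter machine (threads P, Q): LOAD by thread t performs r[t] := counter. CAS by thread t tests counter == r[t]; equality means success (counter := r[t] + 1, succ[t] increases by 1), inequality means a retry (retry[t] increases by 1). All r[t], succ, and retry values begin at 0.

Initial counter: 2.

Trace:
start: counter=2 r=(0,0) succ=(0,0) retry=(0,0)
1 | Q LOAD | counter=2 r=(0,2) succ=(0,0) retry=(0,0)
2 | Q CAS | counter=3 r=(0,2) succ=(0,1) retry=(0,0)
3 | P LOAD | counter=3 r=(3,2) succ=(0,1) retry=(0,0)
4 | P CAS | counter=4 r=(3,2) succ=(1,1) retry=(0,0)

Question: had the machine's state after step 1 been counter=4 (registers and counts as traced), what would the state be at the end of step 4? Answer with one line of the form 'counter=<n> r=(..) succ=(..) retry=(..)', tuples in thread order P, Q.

counter=5 r=(4,2) succ=(1,0) retry=(0,1)

state after step 1 := counter=4 r=(0,2) succ=(0,0) retry=(0,0)
2 | Q CAS | counter=4 r=(0,2) succ=(0,0) retry=(0,1)
3 | P LOAD | counter=4 r=(4,2) succ=(0,0) retry=(0,1)
4 | P CAS | counter=5 r=(4,2) succ=(1,0) retry=(0,1)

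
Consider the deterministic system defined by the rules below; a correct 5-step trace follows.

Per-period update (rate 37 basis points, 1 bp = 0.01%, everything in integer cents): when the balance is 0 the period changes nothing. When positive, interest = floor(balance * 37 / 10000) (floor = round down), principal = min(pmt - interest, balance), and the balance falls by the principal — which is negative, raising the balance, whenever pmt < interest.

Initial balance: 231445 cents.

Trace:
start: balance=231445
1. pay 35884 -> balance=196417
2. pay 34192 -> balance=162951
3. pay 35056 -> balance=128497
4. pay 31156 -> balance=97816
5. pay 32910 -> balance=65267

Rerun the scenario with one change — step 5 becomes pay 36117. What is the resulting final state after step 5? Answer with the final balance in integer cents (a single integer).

(re-executing from step 5 with the substitution; state before step 5: balance=97816)
5. pay 36117 -> balance=62060

62060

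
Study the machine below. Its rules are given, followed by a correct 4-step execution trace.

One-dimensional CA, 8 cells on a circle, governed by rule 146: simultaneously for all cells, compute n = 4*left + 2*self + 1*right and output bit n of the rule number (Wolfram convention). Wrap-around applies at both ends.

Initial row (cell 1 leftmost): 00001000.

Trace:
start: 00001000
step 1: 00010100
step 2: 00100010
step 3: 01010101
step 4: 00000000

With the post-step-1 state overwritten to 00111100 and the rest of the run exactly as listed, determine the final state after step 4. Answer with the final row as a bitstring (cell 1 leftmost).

01000010

state after step 1 := 00111100
step 2: 01011010
step 3: 10000001
step 4: 01000010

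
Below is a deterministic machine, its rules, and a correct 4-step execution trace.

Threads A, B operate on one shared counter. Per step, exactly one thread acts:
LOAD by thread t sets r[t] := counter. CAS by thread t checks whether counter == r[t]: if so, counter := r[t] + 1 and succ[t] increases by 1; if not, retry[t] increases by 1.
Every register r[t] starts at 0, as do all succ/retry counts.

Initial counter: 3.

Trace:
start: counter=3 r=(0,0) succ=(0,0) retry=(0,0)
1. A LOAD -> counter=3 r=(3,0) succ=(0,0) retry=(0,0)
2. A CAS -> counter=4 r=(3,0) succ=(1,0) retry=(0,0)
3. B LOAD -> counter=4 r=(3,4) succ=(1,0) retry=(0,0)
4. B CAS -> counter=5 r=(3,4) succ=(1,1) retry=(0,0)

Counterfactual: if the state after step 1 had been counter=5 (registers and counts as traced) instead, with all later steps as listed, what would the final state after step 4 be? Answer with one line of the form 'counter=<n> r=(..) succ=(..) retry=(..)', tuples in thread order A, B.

counter=6 r=(3,5) succ=(0,1) retry=(1,0)

state after step 1 := counter=5 r=(3,0) succ=(0,0) retry=(0,0)
2. A CAS -> counter=5 r=(3,0) succ=(0,0) retry=(1,0)
3. B LOAD -> counter=5 r=(3,5) succ=(0,0) retry=(1,0)
4. B CAS -> counter=6 r=(3,5) succ=(0,1) retry=(1,0)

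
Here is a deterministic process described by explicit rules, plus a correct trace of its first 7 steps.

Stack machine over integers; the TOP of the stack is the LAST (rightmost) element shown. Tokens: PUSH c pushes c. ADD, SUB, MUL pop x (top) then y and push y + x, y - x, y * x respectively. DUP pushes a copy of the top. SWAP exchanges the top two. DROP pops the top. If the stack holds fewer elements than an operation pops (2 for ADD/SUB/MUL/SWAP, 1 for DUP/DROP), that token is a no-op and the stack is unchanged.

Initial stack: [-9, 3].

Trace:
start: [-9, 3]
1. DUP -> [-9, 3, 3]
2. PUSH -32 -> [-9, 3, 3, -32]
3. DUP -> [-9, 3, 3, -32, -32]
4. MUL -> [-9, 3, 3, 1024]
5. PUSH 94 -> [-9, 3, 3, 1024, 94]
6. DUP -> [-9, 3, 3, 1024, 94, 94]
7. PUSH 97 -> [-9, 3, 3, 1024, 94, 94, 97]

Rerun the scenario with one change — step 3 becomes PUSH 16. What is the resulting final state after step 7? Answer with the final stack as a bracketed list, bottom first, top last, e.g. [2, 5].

(re-executing from step 3 with the substitution; state before step 3: [-9, 3, 3, -32])
3. PUSH 16 -> [-9, 3, 3, -32, 16]
4. MUL -> [-9, 3, 3, -512]
5. PUSH 94 -> [-9, 3, 3, -512, 94]
6. DUP -> [-9, 3, 3, -512, 94, 94]
7. PUSH 97 -> [-9, 3, 3, -512, 94, 94, 97]

[-9, 3, 3, -512, 94, 94, 97]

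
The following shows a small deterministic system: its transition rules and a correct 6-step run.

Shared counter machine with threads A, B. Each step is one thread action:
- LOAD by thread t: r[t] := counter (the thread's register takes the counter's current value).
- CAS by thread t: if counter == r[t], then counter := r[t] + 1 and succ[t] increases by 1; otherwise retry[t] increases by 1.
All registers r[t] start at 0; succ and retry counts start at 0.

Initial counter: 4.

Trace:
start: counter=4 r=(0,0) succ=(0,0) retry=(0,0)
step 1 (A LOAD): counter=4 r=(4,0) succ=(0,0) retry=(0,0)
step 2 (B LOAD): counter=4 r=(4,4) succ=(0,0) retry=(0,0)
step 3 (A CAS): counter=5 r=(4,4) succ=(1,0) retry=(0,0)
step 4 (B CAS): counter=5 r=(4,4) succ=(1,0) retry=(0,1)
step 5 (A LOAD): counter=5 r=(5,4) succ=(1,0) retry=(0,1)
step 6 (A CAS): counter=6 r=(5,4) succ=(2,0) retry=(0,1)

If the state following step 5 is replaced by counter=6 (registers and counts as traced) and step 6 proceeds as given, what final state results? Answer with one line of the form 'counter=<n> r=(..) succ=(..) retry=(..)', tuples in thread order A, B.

state after step 5 := counter=6 r=(5,4) succ=(1,0) retry=(0,1)
step 6 (A CAS): counter=6 r=(5,4) succ=(1,0) retry=(1,1)

counter=6 r=(5,4) succ=(1,0) retry=(1,1)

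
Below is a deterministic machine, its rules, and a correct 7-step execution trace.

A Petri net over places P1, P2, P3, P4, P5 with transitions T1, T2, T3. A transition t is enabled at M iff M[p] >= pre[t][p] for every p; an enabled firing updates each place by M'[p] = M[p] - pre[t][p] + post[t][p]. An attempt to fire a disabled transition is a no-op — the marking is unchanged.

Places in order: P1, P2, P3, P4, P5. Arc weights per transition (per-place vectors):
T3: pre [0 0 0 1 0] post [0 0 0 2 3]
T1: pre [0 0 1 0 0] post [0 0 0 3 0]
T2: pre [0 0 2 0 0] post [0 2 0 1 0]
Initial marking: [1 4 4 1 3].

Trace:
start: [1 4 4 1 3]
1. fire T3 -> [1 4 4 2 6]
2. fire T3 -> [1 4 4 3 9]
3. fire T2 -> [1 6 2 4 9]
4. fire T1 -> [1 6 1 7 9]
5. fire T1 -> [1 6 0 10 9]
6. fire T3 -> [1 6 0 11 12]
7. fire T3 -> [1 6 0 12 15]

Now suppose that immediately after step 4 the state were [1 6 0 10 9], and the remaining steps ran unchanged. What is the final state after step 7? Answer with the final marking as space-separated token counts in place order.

1 6 0 12 15

state after step 4 := [1 6 0 10 9]
5. fire T1 -> [1 6 0 10 9]
6. fire T3 -> [1 6 0 11 12]
7. fire T3 -> [1 6 0 12 15]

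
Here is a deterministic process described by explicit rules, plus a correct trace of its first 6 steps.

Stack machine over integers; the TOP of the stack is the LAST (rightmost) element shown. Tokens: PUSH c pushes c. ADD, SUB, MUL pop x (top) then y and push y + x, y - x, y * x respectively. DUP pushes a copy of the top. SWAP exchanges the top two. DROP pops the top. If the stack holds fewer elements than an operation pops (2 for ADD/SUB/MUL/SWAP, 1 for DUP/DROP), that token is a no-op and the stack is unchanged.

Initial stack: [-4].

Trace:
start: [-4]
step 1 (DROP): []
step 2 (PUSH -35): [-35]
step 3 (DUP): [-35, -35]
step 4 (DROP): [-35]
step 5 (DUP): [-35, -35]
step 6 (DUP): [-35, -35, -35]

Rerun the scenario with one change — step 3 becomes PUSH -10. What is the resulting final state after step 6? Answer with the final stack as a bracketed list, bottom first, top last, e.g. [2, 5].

(re-executing from step 3 with the substitution; state before step 3: [-35])
step 3 (PUSH -10): [-35, -10]
step 4 (DROP): [-35]
step 5 (DUP): [-35, -35]
step 6 (DUP): [-35, -35, -35]

[-35, -35, -35]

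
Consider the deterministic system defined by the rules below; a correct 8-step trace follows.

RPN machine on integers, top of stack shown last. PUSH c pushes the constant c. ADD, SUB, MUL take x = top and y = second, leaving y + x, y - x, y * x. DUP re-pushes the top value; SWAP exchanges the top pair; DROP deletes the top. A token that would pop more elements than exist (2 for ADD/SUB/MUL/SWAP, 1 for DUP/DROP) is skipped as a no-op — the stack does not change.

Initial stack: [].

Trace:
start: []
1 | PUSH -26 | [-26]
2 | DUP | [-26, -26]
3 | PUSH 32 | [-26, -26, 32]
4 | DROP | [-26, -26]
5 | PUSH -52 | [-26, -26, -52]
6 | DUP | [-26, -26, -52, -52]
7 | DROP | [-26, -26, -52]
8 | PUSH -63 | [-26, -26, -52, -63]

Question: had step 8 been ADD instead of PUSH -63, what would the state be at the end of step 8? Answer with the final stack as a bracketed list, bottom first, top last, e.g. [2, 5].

(re-executing from step 8 with the substitution; state before step 8: [-26, -26, -52])
8 | ADD | [-26, -78]

[-26, -78]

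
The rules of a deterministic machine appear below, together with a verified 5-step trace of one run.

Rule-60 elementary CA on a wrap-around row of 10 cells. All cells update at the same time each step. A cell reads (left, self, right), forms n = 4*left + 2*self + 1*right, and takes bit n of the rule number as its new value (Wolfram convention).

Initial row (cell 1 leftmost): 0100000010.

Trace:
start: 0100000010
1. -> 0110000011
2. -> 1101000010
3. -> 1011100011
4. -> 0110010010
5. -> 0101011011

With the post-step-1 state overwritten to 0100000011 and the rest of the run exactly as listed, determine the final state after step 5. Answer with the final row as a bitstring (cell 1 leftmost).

0111010011

state after step 1 := 0100000011
2. -> 1110000010
3. -> 1001000011
4. -> 0101100010
5. -> 0111010011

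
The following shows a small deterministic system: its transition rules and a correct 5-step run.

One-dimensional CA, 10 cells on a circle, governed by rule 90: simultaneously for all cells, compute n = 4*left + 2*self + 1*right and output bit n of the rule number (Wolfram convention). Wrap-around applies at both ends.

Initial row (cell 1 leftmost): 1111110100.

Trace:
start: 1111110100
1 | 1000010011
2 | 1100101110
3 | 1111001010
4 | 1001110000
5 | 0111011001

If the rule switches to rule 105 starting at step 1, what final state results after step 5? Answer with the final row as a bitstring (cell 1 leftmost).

(re-executing steps 1..5 under rule 105; state before step 1: 1111110100)
1 | 1000011000
2 | 0011011010
3 | 1011111100
4 | 0110000100
5 | 0110110001

0110110001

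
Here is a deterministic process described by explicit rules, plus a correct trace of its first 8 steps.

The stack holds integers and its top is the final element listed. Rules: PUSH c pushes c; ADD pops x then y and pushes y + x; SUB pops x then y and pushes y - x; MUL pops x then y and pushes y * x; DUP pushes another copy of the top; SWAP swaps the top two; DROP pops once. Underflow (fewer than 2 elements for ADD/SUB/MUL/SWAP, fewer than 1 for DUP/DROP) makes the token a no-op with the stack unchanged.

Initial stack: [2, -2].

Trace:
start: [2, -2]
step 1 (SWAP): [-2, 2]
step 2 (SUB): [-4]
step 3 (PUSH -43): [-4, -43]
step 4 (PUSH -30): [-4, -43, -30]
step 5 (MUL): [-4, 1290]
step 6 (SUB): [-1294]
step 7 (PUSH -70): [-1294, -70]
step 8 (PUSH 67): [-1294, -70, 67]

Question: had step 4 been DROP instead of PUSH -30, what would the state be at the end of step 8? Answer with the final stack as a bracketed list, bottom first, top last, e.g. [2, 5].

[-4, -70, 67]

(re-executing from step 4 with the substitution; state before step 4: [-4, -43])
step 4 (DROP): [-4]
step 5 (MUL): [-4]
step 6 (SUB): [-4]
step 7 (PUSH -70): [-4, -70]
step 8 (PUSH 67): [-4, -70, 67]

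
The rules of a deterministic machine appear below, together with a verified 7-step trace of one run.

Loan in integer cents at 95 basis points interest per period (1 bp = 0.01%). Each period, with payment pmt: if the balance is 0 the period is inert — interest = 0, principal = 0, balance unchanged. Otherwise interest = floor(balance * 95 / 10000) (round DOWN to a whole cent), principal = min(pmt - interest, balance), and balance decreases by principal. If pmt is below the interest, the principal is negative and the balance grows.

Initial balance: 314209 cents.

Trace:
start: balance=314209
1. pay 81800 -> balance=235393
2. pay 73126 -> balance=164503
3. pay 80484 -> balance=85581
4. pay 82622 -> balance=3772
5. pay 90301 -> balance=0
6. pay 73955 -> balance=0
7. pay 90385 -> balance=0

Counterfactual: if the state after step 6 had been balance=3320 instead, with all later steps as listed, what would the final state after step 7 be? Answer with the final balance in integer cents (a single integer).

state after step 6 := balance=3320
7. pay 90385 -> balance=0

0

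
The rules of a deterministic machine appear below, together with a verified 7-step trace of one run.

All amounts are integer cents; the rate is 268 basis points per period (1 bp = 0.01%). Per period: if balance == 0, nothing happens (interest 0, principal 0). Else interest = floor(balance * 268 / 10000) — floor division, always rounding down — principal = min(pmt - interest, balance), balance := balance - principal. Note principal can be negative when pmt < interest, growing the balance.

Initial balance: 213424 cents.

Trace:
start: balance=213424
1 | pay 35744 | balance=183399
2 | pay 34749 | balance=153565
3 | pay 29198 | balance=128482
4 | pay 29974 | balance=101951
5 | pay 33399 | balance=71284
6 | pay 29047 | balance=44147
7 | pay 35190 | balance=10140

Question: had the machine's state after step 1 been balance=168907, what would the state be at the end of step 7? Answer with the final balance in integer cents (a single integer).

state after step 1 := balance=168907
2 | pay 34749 | balance=138684
3 | pay 29198 | balance=113202
4 | pay 29974 | balance=86261
5 | pay 33399 | balance=55173
6 | pay 29047 | balance=27604
7 | pay 35190 | balance=0

0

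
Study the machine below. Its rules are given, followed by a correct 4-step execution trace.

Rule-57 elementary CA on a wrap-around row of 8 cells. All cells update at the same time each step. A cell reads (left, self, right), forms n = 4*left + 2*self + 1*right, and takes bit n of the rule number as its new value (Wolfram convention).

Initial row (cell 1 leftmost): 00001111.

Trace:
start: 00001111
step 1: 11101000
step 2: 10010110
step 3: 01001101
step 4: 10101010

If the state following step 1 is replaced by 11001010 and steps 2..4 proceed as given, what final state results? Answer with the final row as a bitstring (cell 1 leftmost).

10101010

state after step 1 := 11001010
step 2: 10100101
step 3: 01010011
step 4: 10101010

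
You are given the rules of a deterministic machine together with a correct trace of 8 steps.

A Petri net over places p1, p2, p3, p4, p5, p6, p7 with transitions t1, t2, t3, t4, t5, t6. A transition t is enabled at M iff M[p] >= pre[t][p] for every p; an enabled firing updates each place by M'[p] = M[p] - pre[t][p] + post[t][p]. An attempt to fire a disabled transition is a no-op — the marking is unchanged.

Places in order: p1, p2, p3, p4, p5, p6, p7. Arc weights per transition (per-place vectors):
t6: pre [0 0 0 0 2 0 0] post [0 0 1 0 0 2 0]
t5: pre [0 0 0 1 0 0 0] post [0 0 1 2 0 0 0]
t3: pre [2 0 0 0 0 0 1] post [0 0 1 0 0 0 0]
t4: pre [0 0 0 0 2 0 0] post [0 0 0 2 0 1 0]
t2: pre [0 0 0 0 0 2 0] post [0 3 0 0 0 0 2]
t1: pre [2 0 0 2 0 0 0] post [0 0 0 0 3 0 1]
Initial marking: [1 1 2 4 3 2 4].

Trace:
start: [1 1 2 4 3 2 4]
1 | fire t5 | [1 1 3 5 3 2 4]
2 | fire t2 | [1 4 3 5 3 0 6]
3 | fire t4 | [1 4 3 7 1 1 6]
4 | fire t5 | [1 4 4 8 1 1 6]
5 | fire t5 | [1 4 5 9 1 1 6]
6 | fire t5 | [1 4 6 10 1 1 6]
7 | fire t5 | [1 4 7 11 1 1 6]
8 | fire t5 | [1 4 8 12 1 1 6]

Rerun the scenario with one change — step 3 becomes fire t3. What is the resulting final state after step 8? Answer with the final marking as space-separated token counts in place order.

1 4 8 10 3 0 6

(re-executing from step 3 with the substitution; state before step 3: [1 4 3 5 3 0 6])
3 | fire t3 | [1 4 3 5 3 0 6]
4 | fire t5 | [1 4 4 6 3 0 6]
5 | fire t5 | [1 4 5 7 3 0 6]
6 | fire t5 | [1 4 6 8 3 0 6]
7 | fire t5 | [1 4 7 9 3 0 6]
8 | fire t5 | [1 4 8 10 3 0 6]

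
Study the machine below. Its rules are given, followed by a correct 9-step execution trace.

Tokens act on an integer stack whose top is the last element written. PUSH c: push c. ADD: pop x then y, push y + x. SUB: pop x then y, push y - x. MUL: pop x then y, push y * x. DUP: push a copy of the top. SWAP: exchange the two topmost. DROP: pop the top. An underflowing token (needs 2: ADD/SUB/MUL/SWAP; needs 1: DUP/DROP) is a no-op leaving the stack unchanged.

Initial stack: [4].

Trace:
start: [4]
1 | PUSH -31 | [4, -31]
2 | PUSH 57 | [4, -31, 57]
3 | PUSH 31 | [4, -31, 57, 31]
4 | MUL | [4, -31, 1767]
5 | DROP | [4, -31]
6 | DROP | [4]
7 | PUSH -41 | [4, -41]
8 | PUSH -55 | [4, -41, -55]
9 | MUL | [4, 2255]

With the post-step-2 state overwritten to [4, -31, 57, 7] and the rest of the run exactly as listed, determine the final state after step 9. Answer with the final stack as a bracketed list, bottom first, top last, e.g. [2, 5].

[4, -31, 2255]

state after step 2 := [4, -31, 57, 7]
3 | PUSH 31 | [4, -31, 57, 7, 31]
4 | MUL | [4, -31, 57, 217]
5 | DROP | [4, -31, 57]
6 | DROP | [4, -31]
7 | PUSH -41 | [4, -31, -41]
8 | PUSH -55 | [4, -31, -41, -55]
9 | MUL | [4, -31, 2255]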